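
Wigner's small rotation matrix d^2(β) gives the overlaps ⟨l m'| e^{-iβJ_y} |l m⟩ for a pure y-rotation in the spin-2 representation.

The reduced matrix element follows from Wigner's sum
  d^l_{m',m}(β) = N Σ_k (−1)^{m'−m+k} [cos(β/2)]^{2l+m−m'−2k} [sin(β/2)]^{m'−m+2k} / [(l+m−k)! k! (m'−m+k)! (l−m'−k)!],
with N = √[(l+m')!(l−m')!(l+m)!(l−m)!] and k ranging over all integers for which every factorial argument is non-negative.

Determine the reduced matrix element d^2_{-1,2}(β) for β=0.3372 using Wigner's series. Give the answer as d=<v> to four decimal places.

d=0.0093

d^2_{-1,2}(β=0.3372) via Wigner's sum:
Half-angle: c=0.985821, s=0.167802. N=√(1·6·24·1)=12.000000
k: max(0,(2)−(-1))=3 … min(2+(2),2−(-1))=3
  k=3: (−1)^0·12.0000/(6)·0.9858^1·0.1678^3 = +0.009316
d^2_{-1,2}(0.3372) = +0.009316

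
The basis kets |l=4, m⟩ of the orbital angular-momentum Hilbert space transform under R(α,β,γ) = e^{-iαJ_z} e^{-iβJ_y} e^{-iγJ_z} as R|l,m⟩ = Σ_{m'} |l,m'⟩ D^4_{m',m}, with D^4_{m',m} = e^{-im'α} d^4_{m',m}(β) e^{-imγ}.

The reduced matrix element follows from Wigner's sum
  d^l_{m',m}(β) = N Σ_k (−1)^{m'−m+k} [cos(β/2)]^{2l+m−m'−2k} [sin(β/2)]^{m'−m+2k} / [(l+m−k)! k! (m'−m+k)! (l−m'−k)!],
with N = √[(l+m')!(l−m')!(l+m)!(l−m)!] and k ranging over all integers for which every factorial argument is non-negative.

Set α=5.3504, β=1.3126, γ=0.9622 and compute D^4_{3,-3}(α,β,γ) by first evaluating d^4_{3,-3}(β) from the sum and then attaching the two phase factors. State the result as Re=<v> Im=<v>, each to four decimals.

Re=0.1715 Im=-0.1169

D^4_{3,-3}(5.3504,1.3126,0.9622) = e^{-i·3·5.3504}·d^4_{3,-3}(1.3126)·e^{-i·-3·0.9622}. Compute d first:
Half-angle: c=0.792255, s=0.610190. N=√(5040·1·1·5040)=5040.000000
The bounds max(0,m−m')=0 and min(l+m,l−m')=1 give 2 terms
  k=0: (−1)^6·5040.0000/(720)·0.7923^2·0.6102^6 = +0.226787
  k=1: (−1)^7·5040.0000/(5040)·0.7923^0·0.6102^8 = -0.019218
d^4_{3,-3}(1.3126) = +0.226787 -0.019218 = +0.207568
Attach z-rotation phases: D = e^{-i(3)(5.3504)}·(+0.207568)·e^{-i(-3)(0.9622)} = +0.171521-0.116898i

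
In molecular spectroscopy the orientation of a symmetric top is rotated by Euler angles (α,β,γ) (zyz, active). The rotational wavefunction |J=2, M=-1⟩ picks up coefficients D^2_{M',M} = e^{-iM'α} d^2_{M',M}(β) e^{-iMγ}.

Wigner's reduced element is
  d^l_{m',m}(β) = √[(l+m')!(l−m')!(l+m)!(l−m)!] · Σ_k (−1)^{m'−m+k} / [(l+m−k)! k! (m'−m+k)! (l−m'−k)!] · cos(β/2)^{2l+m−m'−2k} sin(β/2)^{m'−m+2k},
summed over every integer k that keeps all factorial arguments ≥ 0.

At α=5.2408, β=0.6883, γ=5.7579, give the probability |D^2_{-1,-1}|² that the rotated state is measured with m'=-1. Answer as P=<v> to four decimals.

First d^2_{-1,-1}(β=0.6883), then the phase factors e^{-i(-1)α} and e^{-i(-1)γ}:
c=cos(0.6883/2)=0.941363, s=sin(0.6883/2)=0.337397; N=√[1·6·1·6]=6.000000
Admissible k: 0..1 (factorial args all ≥0)
  k=0: (−1)^0·6.0000/(6)·0.9414^4·0.3374^0 = +0.785286
  k=1: (−1)^1·6.0000/(2)·0.9414^2·0.3374^2 = -0.302633
d^2_{-1,-1}(0.6883) = +0.785286 -0.302633 = +0.482653
|D^2_{-1,-1}|² = |d^2_{-1,-1}(β)|² = (+0.482653)² = 0.232953 (the z-rotation phases have unit modulus)

P=0.2330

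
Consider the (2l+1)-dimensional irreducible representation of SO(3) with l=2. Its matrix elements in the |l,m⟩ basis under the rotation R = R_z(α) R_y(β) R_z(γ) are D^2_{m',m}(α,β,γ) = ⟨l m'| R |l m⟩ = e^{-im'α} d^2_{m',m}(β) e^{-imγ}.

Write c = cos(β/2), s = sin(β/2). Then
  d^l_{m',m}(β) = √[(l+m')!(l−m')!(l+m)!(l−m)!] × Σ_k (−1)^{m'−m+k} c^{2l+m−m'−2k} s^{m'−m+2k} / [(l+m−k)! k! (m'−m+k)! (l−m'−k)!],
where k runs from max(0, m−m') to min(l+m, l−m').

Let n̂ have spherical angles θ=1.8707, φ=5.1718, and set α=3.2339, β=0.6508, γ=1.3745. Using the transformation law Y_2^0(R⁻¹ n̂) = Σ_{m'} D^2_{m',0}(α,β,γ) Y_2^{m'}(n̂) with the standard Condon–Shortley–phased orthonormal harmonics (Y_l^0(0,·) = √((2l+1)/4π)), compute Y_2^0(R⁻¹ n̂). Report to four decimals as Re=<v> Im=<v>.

Re=-0.1299 Im=0.0000

Need the full column D^2_{m',0} for m'=−2..2 at α=3.2339, β=0.6508, γ=1.3745.
cos(β/2)=0.947523, sin(β/2)=0.319688
d^2_{-2,0}: single k=2 term ⇒ +0.224754;  D = +0.220935+0.041258i
d^2_{-1,0}: k∈[1..2] ⇒ +0.666148 -0.075830 = +0.590318;  D = -0.587805-0.054413i
d^2_{0,0}: k∈[0..2] ⇒ +0.806044 -0.367022 +0.010445 = +0.449468;  D = +0.449468+0.000000i
d^2_{1,0}: k∈[0..1] ⇒ -0.666148 +0.075830 = -0.590318;  D = +0.587805-0.054413i
d^2_{2,0}: single k=0 term ⇒ +0.224754;  D = +0.220935-0.041258i
Y_2^{m'}(θ=1.8707,φ=5.1718) and Σ D·Y over m':
  (+0.2209+0.0413i)·(-0.2139+0.2802i)  (-0.5878-0.0544i)·(-0.0967-0.1954i)  (+0.4495+0.0000i)·(-0.2328+0.0000i)  (+0.5878-0.0544i)·(+0.0967-0.1954i)  (+0.2209-0.0413i)·(-0.2139-0.2802i)
Y_2^0(R⁻¹ n̂) = -0.129894-0.000000i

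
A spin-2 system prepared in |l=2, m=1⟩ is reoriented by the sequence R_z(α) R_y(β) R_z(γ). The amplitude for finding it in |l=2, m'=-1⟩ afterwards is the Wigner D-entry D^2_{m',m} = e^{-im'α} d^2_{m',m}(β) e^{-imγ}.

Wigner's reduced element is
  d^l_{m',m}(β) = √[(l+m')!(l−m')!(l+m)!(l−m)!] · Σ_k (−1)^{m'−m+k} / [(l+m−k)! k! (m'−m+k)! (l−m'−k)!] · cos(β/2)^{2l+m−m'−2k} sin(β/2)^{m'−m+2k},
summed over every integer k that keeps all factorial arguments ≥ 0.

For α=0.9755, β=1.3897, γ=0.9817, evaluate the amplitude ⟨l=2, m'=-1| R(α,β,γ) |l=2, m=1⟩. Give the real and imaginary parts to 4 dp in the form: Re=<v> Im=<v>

D^2_{-1,1}(0.9755,1.3897,0.9817) = e^{-i·-1·0.9755}·d^2_{-1,1}(1.3897)·e^{-i·1·0.9817}. Compute d first:
With c≡cos(β/2)=0.768150 and s≡sin(β/2)=0.640270, N=[1·6·6·1]^{1/2}=6.000000
k∈{2,3} keeps every argument non-negative
  k=2: (−1)^0·6.0000/(2)·0.7681^2·0.6403^2 = +0.725671
  k=3: (−1)^1·6.0000/(6)·0.7681^0·0.6403^4 = -0.168056
d^2_{-1,1}(1.3897) = +0.725671 -0.168056 = +0.557615
D = (+0.560754+0.827982i)·(+0.557615)·(+0.555610-0.831443i) = +0.557604-0.003457i

Re=0.5576 Im=-0.0035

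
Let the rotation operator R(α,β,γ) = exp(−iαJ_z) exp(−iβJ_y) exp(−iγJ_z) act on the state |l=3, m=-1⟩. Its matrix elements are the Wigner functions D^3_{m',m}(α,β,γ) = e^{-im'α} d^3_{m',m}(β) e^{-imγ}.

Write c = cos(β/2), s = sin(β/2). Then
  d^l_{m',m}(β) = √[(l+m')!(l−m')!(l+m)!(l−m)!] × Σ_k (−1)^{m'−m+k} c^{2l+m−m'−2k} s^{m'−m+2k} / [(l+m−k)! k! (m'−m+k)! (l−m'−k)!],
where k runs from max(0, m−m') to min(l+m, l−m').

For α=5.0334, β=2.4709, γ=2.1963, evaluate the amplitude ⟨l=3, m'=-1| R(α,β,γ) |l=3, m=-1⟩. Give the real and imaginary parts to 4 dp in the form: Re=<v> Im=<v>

Re=0.2538 Im=0.3524

D^3_{-1,-1}(5.0334,2.4709,2.1963) = e^{-i·-1·5.0334}·d^3_{-1,-1}(2.4709)·e^{-i·-1·2.1963}. Compute d first:
Half-angle: c=0.329096, s=0.944296. N=√(2·24·2·24)=48.000000
Admissible k: 0..2 (factorial args all ≥0)
  k=0: (−1)^0·48.0000/(48)·0.3291^6·0.9443^0 = +0.001270
  k=1: (−1)^1·48.0000/(6)·0.3291^4·0.9443^2 = -0.083675
  k=2: (−1)^2·48.0000/(8)·0.3291^2·0.9443^4 = +0.516690
d^3_{-1,-1}(2.4709) = +0.001270 -0.083675 +0.516690 = +0.434285
Phases: e^{-i·(-1)·5.0334}=+0.315526-0.948917i, e^{-i·(-1)·2.1963}=-0.585506+0.810668i ⇒ D=+0.253846+0.352372i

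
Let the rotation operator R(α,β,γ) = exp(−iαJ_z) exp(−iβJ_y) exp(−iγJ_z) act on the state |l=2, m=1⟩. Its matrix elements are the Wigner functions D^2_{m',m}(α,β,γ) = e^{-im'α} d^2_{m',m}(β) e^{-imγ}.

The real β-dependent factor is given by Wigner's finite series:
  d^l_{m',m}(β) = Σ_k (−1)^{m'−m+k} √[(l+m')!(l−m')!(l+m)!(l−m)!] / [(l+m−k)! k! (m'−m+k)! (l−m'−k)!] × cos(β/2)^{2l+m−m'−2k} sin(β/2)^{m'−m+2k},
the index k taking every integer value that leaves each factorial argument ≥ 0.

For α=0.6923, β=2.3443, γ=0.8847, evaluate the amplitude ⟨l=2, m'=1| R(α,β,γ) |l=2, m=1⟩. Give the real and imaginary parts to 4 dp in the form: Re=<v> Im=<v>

Re=0.0022 Im=0.3612

Split into d^2_{1,1}(β=2.3443) × two z-phases.
With c≡cos(β/2)=0.388171 and s≡sin(β/2)=0.921587, N=[6·1·6·1]^{1/2}=6.000000
Admissible k: 0..1 (factorial args all ≥0)
  k=0: (−1)^0·6.0000/(6)·0.3882^4·0.9216^0 = +0.022704
  k=1: (−1)^1·6.0000/(2)·0.3882^2·0.9216^2 = -0.383920
d^2_{1,1}(2.3443) = +0.022704 -0.383920 = -0.361217
Attach z-rotation phases: D = e^{-i(1)(0.6923)}·(-0.361217)·e^{-i(1)(0.8847)} = +0.002241+0.361210i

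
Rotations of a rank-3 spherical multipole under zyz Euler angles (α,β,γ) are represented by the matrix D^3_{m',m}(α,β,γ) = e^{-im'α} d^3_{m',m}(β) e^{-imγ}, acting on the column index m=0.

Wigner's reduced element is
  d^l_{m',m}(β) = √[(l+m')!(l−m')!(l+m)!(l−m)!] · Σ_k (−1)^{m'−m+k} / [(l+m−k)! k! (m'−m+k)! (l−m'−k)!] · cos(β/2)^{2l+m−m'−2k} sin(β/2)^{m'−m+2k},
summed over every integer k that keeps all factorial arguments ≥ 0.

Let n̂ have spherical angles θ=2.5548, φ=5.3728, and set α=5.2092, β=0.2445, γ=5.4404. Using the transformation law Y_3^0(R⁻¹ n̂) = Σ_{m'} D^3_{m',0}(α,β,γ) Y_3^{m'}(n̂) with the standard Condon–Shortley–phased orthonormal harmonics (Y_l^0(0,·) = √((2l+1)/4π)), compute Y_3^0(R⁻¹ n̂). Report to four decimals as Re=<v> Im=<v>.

Re=0.1808 Im=0.0000

Need the full column D^3_{m',0} for m'=−3..3 at α=5.2092, β=0.2445, γ=5.4404.
cos(β/2)=0.992537, sin(β/2)=0.121946
d^3_{-3,0}: single k=3 term ⇒ +0.007930;  D = -0.007904+0.000637i
d^3_{-2,0}: k∈[2..3] ⇒ +0.079046 -0.001193 = +0.077853;  D = -0.042481-0.065241i
d^3_{-1,0}: k∈[1..3] ⇒ +0.406902 -0.018427 +0.000093 = +0.388568;  D = +0.185201-0.341593i
d^3_{0,0}: k∈[0..3] ⇒ +0.956048 -0.129886 +0.001961 -0.000003 = +0.828119;  D = +0.828119+0.000000i
d^3_{1,0}: k∈[0..2] ⇒ -0.406902 +0.018427 -0.000093 = -0.388568;  D = -0.185201-0.341593i
d^3_{2,0}: k∈[0..1] ⇒ +0.079046 -0.001193 = +0.077853;  D = -0.042481+0.065241i
d^3_{3,0}: single k=0 term ⇒ -0.007930;  D = +0.007904+0.000637i
Y_3^{m'}(θ=2.5548,φ=5.3728) and Σ D·Y over m':
  (-0.0079+0.0006i)·(-0.0649+0.0283i)  (-0.0425-0.0652i)·(+0.0645-0.2528i)  (+0.1852-0.3416i)·(+0.2708+0.3486i)  (+0.8281+0.0000i)·(-0.1452+0.0000i)  (-0.1852-0.3416i)·(-0.2708+0.3486i)  (-0.0425+0.0652i)·(+0.0645+0.2528i)  (+0.0079+0.0006i)·(+0.0649+0.0283i)
Y_3^0(R⁻¹ n̂) = +0.180817-0.000000i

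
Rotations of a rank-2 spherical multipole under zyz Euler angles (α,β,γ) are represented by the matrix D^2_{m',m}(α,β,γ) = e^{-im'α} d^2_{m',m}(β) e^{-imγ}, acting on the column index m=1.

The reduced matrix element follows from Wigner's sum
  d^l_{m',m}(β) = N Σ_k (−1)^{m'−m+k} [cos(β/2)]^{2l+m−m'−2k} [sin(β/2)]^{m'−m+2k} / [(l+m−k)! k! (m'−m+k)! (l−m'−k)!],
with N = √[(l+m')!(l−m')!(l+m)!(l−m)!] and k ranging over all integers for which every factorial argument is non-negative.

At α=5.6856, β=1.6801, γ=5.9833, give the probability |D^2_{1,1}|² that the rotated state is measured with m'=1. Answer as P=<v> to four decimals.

P=0.2945

Split into d^2_{1,1}(β=1.6801) × two z-phases.
With c≡cos(β/2)=0.667426 and s≡sin(β/2)=0.744676, N=[6·1·6·1]^{1/2}=6.000000
The bounds max(0,m−m')=0 and min(l+m,l−m')=1 give 2 terms
  k=0: (−1)^0·6.0000/(6)·0.6674^4·0.7447^0 = +0.198432
  k=1: (−1)^1·6.0000/(2)·0.6674^2·0.7447^2 = -0.741075
d^2_{1,1}(1.6801) = +0.198432 -0.741075 = -0.542643
|D^2_{1,1}|² = |d^2_{1,1}(β)|² = (-0.542643)² = 0.294462 (the z-rotation phases have unit modulus)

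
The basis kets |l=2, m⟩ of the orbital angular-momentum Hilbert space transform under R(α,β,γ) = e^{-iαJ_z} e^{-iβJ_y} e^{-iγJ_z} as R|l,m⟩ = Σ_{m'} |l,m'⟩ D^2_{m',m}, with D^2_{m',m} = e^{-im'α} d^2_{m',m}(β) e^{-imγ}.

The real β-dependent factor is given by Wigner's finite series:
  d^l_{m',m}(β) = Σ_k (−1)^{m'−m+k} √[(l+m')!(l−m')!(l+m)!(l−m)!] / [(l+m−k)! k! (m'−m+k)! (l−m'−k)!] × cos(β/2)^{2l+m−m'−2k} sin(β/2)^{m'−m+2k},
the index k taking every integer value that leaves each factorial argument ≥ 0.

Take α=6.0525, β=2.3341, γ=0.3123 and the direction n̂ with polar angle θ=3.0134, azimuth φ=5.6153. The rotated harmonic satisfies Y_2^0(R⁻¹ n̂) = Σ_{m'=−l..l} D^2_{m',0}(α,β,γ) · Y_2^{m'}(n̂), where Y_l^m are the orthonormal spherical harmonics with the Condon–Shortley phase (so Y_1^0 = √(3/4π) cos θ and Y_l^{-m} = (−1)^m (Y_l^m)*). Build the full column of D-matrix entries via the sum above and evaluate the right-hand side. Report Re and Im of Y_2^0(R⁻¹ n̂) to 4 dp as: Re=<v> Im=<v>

Need the full column D^2_{m',0} for m'=−2..2 at α=6.0525, β=2.3341, γ=0.3123.
cos(β/2)=0.392866, sin(β/2)=0.919596
d^2_{-2,0}: single k=2 term ⇒ +0.319712;  D = +0.286284-0.142328i
d^2_{-1,0}: k∈[1..2] ⇒ +0.136586 -0.748361 = -0.611775;  D = -0.595569+0.139879i
d^2_{0,0}: k∈[0..2] ⇒ +0.023822 -0.522087 +0.715134 = +0.216869;  D = +0.216869+0.000000i
d^2_{1,0}: k∈[0..1] ⇒ -0.136586 +0.748361 = +0.611775;  D = +0.595569+0.139879i
d^2_{2,0}: single k=0 term ⇒ +0.319712;  D = +0.286284+0.142328i
Y_2^{m'}(θ=3.0134,φ=5.6153) and Σ D·Y over m':
  (+0.2863-0.1423i)·(+0.0015+0.0061i)  (-0.5956+0.1399i)·(-0.0769-0.0607i)  (+0.2169+0.0000i)·(+0.6153+0.0000i)  (+0.5956+0.1399i)·(+0.0769-0.0607i)  (+0.2863+0.1423i)·(+0.0015-0.0061i)
Y_2^0(R⁻¹ n̂) = +0.244611-0.000000i

Re=0.2446 Im=0.0000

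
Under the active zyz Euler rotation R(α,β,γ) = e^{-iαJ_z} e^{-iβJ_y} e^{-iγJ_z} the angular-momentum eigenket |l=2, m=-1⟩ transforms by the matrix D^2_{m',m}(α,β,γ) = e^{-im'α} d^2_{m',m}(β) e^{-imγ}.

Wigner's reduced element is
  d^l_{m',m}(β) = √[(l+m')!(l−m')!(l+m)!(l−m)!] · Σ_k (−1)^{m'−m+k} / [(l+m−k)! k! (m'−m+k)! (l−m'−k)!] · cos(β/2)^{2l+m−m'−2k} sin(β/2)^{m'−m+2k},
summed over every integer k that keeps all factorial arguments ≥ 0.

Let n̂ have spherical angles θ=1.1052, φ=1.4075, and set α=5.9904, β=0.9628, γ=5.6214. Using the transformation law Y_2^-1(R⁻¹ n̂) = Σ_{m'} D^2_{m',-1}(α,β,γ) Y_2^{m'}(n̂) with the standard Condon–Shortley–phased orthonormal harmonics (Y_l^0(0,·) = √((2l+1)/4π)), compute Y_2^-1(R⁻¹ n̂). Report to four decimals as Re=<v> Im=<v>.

Need the full column D^2_{m',-1} for m'=−2..2 at α=5.9904, β=0.9628, γ=5.6214.
cos(β/2)=0.886348, sin(β/2)=0.463021
d^2_{-2,-1}: single k=1 term ⇒ +0.644826;  D = +0.204945-0.611390i
d^2_{-1,-1}: k∈[0..1] ⇒ +0.617186 -0.505277 = +0.111909;  D = +0.064679-0.091325i
d^2_{0,-1}: k∈[0..1] ⇒ -0.789747 +0.215516 = -0.574231;  D = -0.453008+0.352880i
d^2_{1,-1}: k∈[0..1] ⇒ +0.505277 -0.045962 = +0.459315;  D = +0.428398-0.165667i
d^2_{2,-1}: single k=0 term ⇒ -0.175968;  D = -0.175458+0.013398i
Y_2^{m'}(θ=1.1052,φ=1.4075) and Σ D·Y over m':
  (+0.2049-0.6114i)·(-0.2921-0.0989i)  (+0.0647-0.0913i)·(+0.0504-0.3058i)  (-0.4530+0.3529i)·(-0.1247+0.0000i)  (+0.4284-0.1657i)·(-0.0504-0.3058i)  (-0.1755+0.0134i)·(-0.2921+0.0989i)
Y_2^-1(R⁻¹ n̂) = -0.110866-0.053990i

Re=-0.1109 Im=-0.0540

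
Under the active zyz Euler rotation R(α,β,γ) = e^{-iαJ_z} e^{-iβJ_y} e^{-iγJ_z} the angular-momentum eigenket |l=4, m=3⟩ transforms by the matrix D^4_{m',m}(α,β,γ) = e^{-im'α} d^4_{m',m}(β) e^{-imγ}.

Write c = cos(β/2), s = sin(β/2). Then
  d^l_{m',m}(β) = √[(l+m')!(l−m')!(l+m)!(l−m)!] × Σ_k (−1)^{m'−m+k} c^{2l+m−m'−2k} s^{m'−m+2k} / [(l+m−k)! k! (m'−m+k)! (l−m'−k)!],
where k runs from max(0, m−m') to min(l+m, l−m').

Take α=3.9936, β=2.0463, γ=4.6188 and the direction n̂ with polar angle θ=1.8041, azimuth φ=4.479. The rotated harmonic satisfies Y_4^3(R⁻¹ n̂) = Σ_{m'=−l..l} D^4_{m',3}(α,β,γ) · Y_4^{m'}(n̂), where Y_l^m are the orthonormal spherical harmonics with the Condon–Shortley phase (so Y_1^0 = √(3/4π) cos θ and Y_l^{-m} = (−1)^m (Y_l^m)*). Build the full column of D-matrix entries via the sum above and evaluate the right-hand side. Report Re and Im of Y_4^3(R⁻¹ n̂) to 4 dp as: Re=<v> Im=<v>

Re=0.0142 Im=0.1286

Need the full column D^4_{m',3} for m'=−4..4 at α=3.9936, β=2.0463, γ=4.6188.
cos(β/2)=0.520679, sin(β/2)=0.853752
d^4_{-4,3}: single k=7 term ⇒ +0.486899;  D = -0.253334+0.415803i
d^4_{-3,3}: k∈[6..7] ⇒ +0.734903 -0.282264 = +0.452639;  D = -0.135840-0.431775i
d^4_{-2,3}: k∈[5..6] ⇒ +0.718713 -0.644107 = +0.074607;  D = +0.068304+0.030011i
d^4_{-1,3}: k∈[4..5] ⇒ +0.516568 -0.833302 = -0.316734;  D = +0.286832-0.134342i
d^4_{0,3}: k∈[3..4] ⇒ +0.281781 -0.757590 = -0.475810;  D = -0.131843+0.457179i
d^4_{1,3}: k∈[2..3] ⇒ +0.115280 -0.516568 = -0.401288;  D = -0.216967-0.337576i
d^4_{2,3}: k∈[1..2] ⇒ +0.033143 -0.267321 = -0.234178;  D = +0.231633+0.034427i
d^4_{3,3}: k∈[0..1] ⇒ +0.005402 -0.101668 = -0.096266;  D = -0.073351+0.062344i
d^4_{4,3}: single k=0 term ⇒ -0.025054;  D = +0.000359-0.025051i
Y_4^{m'}(θ=1.8041,φ=4.479) and Σ D·Y over m':
  (-0.2533+0.4158i)·(+0.2359+0.3187i)  (-0.1358-0.4318i)·(-0.1717+0.2038i)  (+0.0683+0.0300i)·(+0.1770+0.0892i)  (+0.2868-0.1343i)·(-0.0646+0.2718i)  (-0.1318+0.4572i)·(+0.1583+0.0000i)  (-0.2170-0.3376i)·(+0.0646+0.2718i)  (+0.2316+0.0344i)·(+0.1770-0.0892i)  (-0.0734+0.0623i)·(+0.1717+0.2038i)  (+0.0004-0.0251i)·(+0.2359-0.3187i)
Y_4^3(R⁻¹ n̂) = +0.014184+0.128620i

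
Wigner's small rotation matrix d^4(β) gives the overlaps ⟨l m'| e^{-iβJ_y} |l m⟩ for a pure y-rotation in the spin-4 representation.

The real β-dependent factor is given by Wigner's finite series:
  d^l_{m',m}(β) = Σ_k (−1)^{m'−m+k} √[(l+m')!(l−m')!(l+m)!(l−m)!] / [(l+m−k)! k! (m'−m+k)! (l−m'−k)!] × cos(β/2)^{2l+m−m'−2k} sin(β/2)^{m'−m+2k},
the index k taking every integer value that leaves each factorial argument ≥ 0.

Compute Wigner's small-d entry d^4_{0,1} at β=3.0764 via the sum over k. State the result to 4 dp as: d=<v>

d=-0.1443

d^4_{0,1}(β=3.0764) via Wigner's sum:
c=cos(3.0764/2)=0.032591, s=sin(3.0764/2)=0.999469; N=√[24·24·120·6]=643.987578
Admissible k: 1..4 (factorial args all ≥0)
  k=1: (−1)^0·643.9876/(144)·0.0326^7·0.9995^1 = +0.000000
  k=2: (−1)^1·643.9876/(24)·0.0326^5·0.9995^3 = -0.000001
  k=3: (−1)^2·643.9876/(24)·0.0326^3·0.9995^5 = +0.000926
  k=4: (−1)^3·643.9876/(144)·0.0326^1·0.9995^7 = -0.145208
d^4_{0,1}(3.0764) = +0.000000 -0.000001 +0.000926 -0.145208 = -0.144283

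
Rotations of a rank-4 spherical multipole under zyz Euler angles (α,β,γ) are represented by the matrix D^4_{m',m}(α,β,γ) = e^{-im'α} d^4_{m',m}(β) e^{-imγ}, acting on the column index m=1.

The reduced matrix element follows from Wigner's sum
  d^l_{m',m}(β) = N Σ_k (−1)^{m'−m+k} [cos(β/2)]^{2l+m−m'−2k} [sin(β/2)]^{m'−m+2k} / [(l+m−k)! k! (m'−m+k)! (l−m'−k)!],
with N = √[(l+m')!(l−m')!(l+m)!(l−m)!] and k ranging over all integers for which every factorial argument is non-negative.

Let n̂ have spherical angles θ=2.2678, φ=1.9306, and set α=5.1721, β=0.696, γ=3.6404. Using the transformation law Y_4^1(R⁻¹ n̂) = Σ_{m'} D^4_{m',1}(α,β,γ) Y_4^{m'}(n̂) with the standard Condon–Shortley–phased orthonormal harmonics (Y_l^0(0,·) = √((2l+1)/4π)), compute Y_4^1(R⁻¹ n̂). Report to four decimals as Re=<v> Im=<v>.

Need the full column D^4_{m',1} for m'=−4..4 at α=5.1721, β=0.696, γ=3.6404.
cos(β/2)=0.940057, sin(β/2)=0.341018
d^4_{-4,1}: single k=5 term ⇒ +0.028671;  D = -0.006558-0.027911i
d^4_{-3,1}: k∈[4..5] ⇒ +0.139716 -0.011032 = +0.128684;  D = +0.099209-0.081959i
d^4_{-2,1}: k∈[3..5] ⇒ +0.411736 -0.081275 +0.002139 = +0.332600;  D = +0.303610+0.135808i
d^4_{-1,1}: k∈[2..5] ⇒ +0.802564 -0.316846 +0.020848 -0.000183 = +0.506383;  D = +0.019793+0.505996i
d^4_{0,1}: k∈[1..4] ⇒ +0.989398 -0.781213 +0.102806 -0.002255 = +0.308735;  D = -0.271117+0.147692i
d^4_{1,1}: k∈[0..3] ⇒ +0.609863 -1.203846 +0.316846 -0.013899 = -0.291036;  D = +0.238166+0.167268i
d^4_{2,1}: k∈[0..2] ⇒ -0.938625 +0.617603 -0.054183 = -0.375205;  D = -0.057022+0.370847i
d^4_{3,1}: k∈[0..1] ⇒ +0.637015 -0.139716 = +0.497299;  D = +0.474026-0.150352i
d^4_{4,1}: single k=0 term ⇒ -0.217870;  D = -0.151174-0.156887i
Y_4^{m'}(θ=2.2678,φ=1.9306) and Σ D·Y over m':
  (-0.0066-0.0279i)·(+0.0201-0.1516i)  (+0.0992-0.0820i)·(-0.3194-0.1709i)  (+0.3036+0.1358i)·(-0.2787+0.2443i)  (+0.0198+0.5060i)·(-0.0095-0.0252i)  (-0.2711+0.1477i)·(-0.3617+0.0000i)  (+0.2382+0.1673i)·(+0.0095-0.0252i)  (-0.0570+0.3708i)·(-0.2787-0.2443i)  (+0.4740-0.1504i)·(+0.3194-0.1709i)  (-0.1512-0.1569i)·(+0.0201+0.1516i)
Y_4^1(R⁻¹ n̂) = +0.202153-0.261705i

Re=0.2022 Im=-0.2617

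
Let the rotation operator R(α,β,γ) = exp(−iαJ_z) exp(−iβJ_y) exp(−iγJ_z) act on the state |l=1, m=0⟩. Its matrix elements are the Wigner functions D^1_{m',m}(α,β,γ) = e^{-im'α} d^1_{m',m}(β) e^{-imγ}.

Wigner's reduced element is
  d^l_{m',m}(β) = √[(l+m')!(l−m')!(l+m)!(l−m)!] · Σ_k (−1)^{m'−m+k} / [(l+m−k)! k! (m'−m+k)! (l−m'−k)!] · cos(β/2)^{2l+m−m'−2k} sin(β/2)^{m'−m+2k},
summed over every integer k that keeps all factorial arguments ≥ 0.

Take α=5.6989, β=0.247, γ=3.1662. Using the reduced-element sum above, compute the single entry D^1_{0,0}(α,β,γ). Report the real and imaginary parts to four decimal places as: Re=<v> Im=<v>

D^1_{0,0}(5.6989,0.247,3.1662) = e^{-i·0·5.6989}·d^1_{0,0}(0.247)·e^{-i·0·3.1662}. Compute d first:
Half-angle: c=0.992384, s=0.123186. N=√(1·1·1·1)=1.000000
k∈{0,1} keeps every argument non-negative
  k=0: (−1)^0·1.0000/(1)·0.9924^2·0.1232^0 = +0.984825
  k=1: (−1)^1·1.0000/(1)·0.9924^0·0.1232^2 = -0.015175
d^1_{0,0}(0.247) = +0.984825 -0.015175 = +0.969650
Attach z-rotation phases: D = e^{-i(0)(5.6989)}·(+0.969650)·e^{-i(0)(3.1662)} = +0.969650+0.000000i

Re=0.9697 Im=0.0000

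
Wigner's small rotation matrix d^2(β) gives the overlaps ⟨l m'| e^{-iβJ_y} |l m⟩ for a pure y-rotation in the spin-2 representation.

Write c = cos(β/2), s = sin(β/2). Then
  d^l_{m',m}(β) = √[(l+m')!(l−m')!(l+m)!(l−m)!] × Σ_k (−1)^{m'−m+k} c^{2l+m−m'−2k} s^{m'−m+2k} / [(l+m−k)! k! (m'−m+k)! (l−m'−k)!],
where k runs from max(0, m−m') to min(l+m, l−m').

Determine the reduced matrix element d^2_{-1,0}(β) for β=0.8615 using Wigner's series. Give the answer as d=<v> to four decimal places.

d=0.6053

d^2_{-1,0}(β=0.8615) via Wigner's sum:
c=cos(0.8615/2)=0.908653, s=sin(0.8615/2)=0.417552; N=√[1·6·2·2]=4.898979
The bounds max(0,m−m')=1 and min(l+m,l−m')=2 give 2 terms
  k=1: (−1)^0·4.8990/(2)·0.9087^3·0.4176^1 = +0.767327
  k=2: (−1)^1·4.8990/(2)·0.9087^1·0.4176^3 = -0.162034
d^2_{-1,0}(0.8615) = +0.767327 -0.162034 = +0.605293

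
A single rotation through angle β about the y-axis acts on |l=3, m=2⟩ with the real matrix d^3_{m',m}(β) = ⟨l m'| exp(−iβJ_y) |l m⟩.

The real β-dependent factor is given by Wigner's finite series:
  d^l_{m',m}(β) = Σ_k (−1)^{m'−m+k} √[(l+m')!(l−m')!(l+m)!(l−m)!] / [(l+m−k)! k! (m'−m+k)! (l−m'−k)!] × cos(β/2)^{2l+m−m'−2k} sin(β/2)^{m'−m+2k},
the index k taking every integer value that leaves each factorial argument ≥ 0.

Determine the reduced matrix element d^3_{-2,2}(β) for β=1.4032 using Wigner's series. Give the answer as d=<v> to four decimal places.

d=0.4340

d^3_{-2,2}(β=1.4032) via Wigner's sum:
Half-angle: c=0.763810, s=0.645441. N=√(1·120·120·1)=120.000000
Admissible k: 4..5 (factorial args all ≥0)
  k=4: (−1)^0·120.0000/(24)·0.7638^2·0.6454^4 = +0.506252
  k=5: (−1)^1·120.0000/(120)·0.7638^0·0.6454^6 = -0.072300
d^3_{-2,2}(1.4032) = +0.506252 -0.072300 = +0.433952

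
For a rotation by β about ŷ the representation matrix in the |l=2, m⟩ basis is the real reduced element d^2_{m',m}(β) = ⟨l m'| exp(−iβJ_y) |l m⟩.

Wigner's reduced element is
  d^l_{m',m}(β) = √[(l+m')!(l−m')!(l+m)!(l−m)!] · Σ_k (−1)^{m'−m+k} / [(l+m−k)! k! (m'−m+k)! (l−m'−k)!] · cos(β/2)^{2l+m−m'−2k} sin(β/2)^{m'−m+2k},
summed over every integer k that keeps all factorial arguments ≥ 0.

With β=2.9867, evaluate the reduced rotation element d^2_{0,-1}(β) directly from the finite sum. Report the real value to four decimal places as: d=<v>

d^2_{0,-1}(β=2.9867) via Wigner's sum:
With c≡cos(β/2)=0.077369 and s≡sin(β/2)=0.997003, N=[2·2·1·6]^{1/2}=4.898979
Admissible k: 0..1 (factorial args all ≥0)
  k=0: (−1)^1·4.8990/(2)·0.0774^3·0.9970^1 = -0.001131
  k=1: (−1)^2·4.8990/(2)·0.0774^1·0.9970^3 = +0.187815
d^2_{0,-1}(2.9867) = -0.001131 +0.187815 = +0.186684

d=0.1867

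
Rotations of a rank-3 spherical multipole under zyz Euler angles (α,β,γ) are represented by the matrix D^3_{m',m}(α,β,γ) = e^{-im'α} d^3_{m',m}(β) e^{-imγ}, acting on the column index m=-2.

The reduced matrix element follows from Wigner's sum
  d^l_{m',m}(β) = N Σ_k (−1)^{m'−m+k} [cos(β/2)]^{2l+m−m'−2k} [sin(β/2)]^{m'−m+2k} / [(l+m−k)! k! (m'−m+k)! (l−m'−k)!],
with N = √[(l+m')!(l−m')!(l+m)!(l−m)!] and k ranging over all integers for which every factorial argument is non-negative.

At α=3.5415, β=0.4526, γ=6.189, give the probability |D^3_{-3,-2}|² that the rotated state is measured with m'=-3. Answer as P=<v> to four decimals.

P=0.2333

First d^3_{-3,-2}(β=0.4526), then the phase factors e^{-i(-3)α} and e^{-i(-2)γ}:
Half-angle: c=0.974503, s=0.224373. N=√(1·720·1·120)=293.938769
k∈{1} keeps every argument non-negative
  k=1: (−1)^0·293.9388/(120)·0.9745^5·0.2244^1 = +0.483018
d^3_{-3,-2}(0.4526) = +0.483018
|D^3_{-3,-2}|² = |d^3_{-3,-2}(β)|² = (+0.483018)² = 0.233307 (the z-rotation phases have unit modulus)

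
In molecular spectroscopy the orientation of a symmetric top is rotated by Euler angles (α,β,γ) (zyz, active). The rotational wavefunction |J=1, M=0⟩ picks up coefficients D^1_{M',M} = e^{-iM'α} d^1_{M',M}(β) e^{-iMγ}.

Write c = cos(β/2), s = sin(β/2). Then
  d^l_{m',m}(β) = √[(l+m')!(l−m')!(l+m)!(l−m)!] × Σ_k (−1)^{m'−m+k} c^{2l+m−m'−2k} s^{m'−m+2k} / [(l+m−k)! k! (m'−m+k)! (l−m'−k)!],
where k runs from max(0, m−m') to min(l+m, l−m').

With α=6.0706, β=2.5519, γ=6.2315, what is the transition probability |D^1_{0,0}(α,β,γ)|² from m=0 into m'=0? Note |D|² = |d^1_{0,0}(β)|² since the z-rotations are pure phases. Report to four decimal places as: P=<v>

D^1_{0,0}(6.0706,2.5519,6.2315) = e^{-i·0·6.0706}·d^1_{0,0}(2.5519)·e^{-i·0·6.2315}. Compute d first:
With c≡cos(β/2)=0.290593 and s≡sin(β/2)=0.956847, N=[1·1·1·1]^{1/2}=1.000000
k: max(0,(0)−(0))=0 … min(1+(0),1−(0))=1
  k=0: (−1)^0·1.0000/(1)·0.2906^2·0.9568^0 = +0.084444
  k=1: (−1)^1·1.0000/(1)·0.2906^0·0.9568^2 = -0.915556
d^1_{0,0}(2.5519) = +0.084444 -0.915556 = -0.831112
|D^1_{0,0}|² = |d^1_{0,0}(β)|² = (-0.831112)² = 0.690747 (the z-rotation phases have unit modulus)

P=0.6907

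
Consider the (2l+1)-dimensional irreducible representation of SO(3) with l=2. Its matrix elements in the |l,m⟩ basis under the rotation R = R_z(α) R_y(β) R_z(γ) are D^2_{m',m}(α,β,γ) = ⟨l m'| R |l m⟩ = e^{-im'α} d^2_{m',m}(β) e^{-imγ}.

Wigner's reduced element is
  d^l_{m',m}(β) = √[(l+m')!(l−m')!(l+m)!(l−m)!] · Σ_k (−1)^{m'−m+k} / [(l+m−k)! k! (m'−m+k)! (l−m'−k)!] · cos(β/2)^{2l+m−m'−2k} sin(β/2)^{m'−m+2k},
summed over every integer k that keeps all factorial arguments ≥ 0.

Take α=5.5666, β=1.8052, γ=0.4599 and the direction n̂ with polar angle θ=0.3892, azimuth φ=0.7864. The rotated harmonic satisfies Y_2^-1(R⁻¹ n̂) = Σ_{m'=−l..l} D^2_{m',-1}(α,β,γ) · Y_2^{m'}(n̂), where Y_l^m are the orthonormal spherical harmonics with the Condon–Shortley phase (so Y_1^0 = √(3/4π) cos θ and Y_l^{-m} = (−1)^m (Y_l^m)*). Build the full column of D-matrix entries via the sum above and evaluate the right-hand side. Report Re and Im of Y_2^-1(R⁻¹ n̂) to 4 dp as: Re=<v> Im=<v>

Need the full column D^2_{m',-1} for m'=−2..2 at α=5.5666, β=1.8052, γ=0.4599.
cos(β/2)=0.619571, sin(β/2)=0.784940
d^2_{-2,-1}: single k=1 term ⇒ +0.373371;  D = +0.210058-0.308677i
d^2_{-1,-1}: k∈[0..1] ⇒ +0.147355 -0.709540 = -0.562185;  D = -0.543766+0.142725i
d^2_{0,-1}: k∈[0..1] ⇒ -0.457284 +0.733968 = +0.276684;  D = +0.247935+0.122808i
d^2_{1,-1}: k∈[0..1] ⇒ +0.709540 -0.379618 = +0.329922;  D = +0.126747+0.304605i
d^2_{2,-1}: single k=0 term ⇒ -0.599282;  D = +0.189807-0.568430i
Y_2^{m'}(θ=0.3892,φ=0.7864) and Σ D·Y over m':
  (+0.2101-0.3087i)·(-0.0001-0.0556i)  (-0.5438+0.1427i)·(+0.1916-0.1920i)  (+0.2479+0.1228i)·(+0.4946+0.0000i)  (+0.1267+0.3046i)·(-0.1916-0.1920i)  (+0.1898-0.5684i)·(-0.0001+0.0556i)
Y_2^-1(R⁻¹ n̂) = +0.094431+0.108749i

Re=0.0944 Im=0.1087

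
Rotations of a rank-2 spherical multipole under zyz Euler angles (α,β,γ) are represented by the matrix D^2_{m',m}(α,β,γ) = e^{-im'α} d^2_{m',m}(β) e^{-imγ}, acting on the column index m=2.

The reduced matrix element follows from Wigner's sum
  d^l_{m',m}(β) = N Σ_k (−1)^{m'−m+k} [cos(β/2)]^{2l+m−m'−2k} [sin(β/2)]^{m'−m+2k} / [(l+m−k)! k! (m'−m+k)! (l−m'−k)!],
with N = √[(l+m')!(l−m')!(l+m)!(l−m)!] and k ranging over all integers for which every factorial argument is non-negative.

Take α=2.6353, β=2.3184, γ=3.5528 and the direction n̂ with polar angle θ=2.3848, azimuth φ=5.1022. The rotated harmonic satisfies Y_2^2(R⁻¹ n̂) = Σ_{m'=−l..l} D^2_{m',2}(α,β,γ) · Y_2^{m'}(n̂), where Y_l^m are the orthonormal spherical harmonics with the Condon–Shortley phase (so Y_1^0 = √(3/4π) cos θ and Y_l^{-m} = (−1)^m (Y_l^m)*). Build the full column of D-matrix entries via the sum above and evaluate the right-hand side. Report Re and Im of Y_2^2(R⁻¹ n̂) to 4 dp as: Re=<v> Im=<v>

Re=0.3814 Im=0.0264

Need the full column D^2_{m',2} for m'=−2..2 at α=2.6353, β=2.3184, γ=3.5528.
cos(β/2)=0.400073, sin(β/2)=0.916483
d^2_{-2,2}: single k=4 term ⇒ +0.705502;  D = -0.184235-0.681022i
d^2_{-1,2}: single k=3 term ⇒ +0.615946;  D = -0.147662+0.597985i
d^2_{0,2}: single k=2 term ⇒ +0.329308;  D = +0.224079-0.241314i
d^2_{1,2}: single k=1 term ⇒ +0.117374;  D = -0.111558+0.036490i
d^2_{2,2}: single k=0 term ⇒ +0.025619;  D = +0.025157+0.004843i
Y_2^{m'}(θ=2.3848,φ=5.1022) and Σ D·Y over m':
  (-0.1842-0.6810i)·(-0.1295+0.1280i)  (-0.1477+0.5980i)·(-0.1465-0.3567i)  (+0.2241-0.2413i)·(+0.1847+0.0000i)  (-0.1116+0.0365i)·(+0.1465-0.3567i)  (+0.0252+0.0048i)·(-0.1295-0.1280i)
Y_2^2(R⁻¹ n̂) = +0.381414+0.026359i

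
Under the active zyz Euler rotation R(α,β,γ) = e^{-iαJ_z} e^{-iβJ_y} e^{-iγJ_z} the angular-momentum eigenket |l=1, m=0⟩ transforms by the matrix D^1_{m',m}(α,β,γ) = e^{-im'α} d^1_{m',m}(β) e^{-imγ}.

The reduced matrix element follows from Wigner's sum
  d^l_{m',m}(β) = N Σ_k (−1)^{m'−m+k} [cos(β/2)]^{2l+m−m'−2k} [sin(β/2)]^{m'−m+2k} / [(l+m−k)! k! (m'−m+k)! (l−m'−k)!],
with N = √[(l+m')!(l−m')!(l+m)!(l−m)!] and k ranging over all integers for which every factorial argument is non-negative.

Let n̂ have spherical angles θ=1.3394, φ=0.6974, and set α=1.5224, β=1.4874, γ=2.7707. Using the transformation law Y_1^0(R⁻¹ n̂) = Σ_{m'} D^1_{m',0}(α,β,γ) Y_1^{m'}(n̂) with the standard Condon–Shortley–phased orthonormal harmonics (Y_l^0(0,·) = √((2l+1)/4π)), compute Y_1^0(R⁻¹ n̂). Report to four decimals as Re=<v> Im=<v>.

Need the full column D^1_{m',0} for m'=−1..1 at α=1.5224, β=1.4874, γ=2.7707.
cos(β/2)=0.735969, sin(β/2)=0.677016
d^1_{-1,0}: single k=1 term ⇒ +0.704649;  D = +0.034089+0.703824i
d^1_{0,0}: k∈[0..1] ⇒ +0.541650 -0.458350 = +0.083300;  D = +0.083300+0.000000i
d^1_{1,0}: single k=0 term ⇒ -0.704649;  D = -0.034089+0.703824i
Y_1^{m'}(θ=1.3394,φ=0.6974) and Σ D·Y over m':
  (+0.0341+0.7038i)·(+0.2578-0.2160i)  (+0.0833+0.0000i)·(+0.1121+0.0000i)  (-0.0341+0.7038i)·(-0.2578-0.2160i)
Y_1^0(R⁻¹ n̂) = +0.330921+0.000000i

Re=0.3309 Im=0.0000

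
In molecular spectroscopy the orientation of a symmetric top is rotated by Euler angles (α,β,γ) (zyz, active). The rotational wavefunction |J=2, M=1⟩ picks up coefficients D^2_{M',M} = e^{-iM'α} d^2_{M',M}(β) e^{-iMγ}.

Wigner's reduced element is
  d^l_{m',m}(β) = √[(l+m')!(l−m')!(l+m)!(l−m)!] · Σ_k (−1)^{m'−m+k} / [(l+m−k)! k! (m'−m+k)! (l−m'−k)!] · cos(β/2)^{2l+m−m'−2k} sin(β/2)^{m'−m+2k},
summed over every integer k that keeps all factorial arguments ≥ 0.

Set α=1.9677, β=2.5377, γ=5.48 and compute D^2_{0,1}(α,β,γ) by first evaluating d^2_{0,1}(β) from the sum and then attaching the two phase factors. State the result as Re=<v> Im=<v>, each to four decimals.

Re=-0.3975 Im=-0.4119

D^2_{0,1}(1.9677,2.5377,5.48) = e^{-i·0·1.9677}·d^2_{0,1}(2.5377)·e^{-i·1·5.48}. Compute d first:
c=cos(2.5377/2)=0.297379, s=sin(2.5377/2)=0.954760; N=√[2·2·6·1]=4.898979
k∈{1,2} keeps every argument non-negative
  k=1: (−1)^0·4.8990/(2)·0.2974^3·0.9548^1 = +0.061504
  k=2: (−1)^1·4.8990/(2)·0.2974^1·0.9548^3 = -0.633969
d^2_{0,1}(2.5377) = +0.061504 -0.633969 = -0.572465
Phases: e^{-i·(0)·1.9677}=+1.000000+0.000000i, e^{-i·(1)·5.48}=+0.694418+0.719572i ⇒ D=-0.397530-0.411930i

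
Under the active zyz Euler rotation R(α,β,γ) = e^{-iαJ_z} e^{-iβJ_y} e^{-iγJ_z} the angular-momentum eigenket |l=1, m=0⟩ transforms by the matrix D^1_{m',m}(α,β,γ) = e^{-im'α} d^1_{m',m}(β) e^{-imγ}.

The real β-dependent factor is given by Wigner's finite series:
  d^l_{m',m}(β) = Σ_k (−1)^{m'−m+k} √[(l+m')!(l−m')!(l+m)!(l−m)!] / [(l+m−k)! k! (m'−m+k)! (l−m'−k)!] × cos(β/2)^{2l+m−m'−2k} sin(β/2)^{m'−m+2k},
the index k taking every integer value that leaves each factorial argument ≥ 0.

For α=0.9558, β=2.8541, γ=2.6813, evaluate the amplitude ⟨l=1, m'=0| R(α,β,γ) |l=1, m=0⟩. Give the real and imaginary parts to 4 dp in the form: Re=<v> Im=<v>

First d^1_{0,0}(β=2.8541), then the phase factors e^{-i(0)α} and e^{-i(0)γ}:
Half-angle: c=0.143252, s=0.989686. N=√(1·1·1·1)=1.000000
k∈{0,1} keeps every argument non-negative
  k=0: (−1)^0·1.0000/(1)·0.1433^2·0.9897^0 = +0.020521
  k=1: (−1)^1·1.0000/(1)·0.1433^0·0.9897^2 = -0.979479
d^1_{0,0}(2.8541) = +0.020521 -0.979479 = -0.958958
Attach z-rotation phases: D = e^{-i(0)(0.9558)}·(-0.958958)·e^{-i(0)(2.6813)} = -0.958958+0.000000i

Re=-0.9590 Im=0.0000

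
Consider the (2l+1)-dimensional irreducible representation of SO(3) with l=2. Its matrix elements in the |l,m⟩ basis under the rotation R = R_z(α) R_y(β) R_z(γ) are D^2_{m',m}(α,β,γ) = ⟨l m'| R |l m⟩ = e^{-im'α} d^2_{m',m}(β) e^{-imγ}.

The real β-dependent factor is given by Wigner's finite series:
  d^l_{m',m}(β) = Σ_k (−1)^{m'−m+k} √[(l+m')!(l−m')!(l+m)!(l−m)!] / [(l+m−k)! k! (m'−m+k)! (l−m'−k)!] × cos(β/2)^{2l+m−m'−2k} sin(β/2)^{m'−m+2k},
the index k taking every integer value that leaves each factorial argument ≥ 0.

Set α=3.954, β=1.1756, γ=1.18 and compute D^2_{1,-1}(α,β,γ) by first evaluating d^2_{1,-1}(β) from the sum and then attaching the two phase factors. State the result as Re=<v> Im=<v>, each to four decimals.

D^2_{1,-1}(3.954,1.1756,1.18) = e^{-i·1·3.954}·d^2_{1,-1}(1.1756)·e^{-i·-1·1.18}. Compute d first:
c=cos(1.1756/2)=0.832163, s=sin(1.1756/2)=0.554532; N=√[6·1·1·6]=6.000000
Admissible k: 0..1 (factorial args all ≥0)
  k=0: (−1)^2·6.0000/(2)·0.8322^2·0.5545^2 = +0.638837
  k=1: (−1)^3·6.0000/(6)·0.8322^0·0.5545^4 = -0.094560
d^2_{1,-1}(1.1756) = +0.638837 -0.094560 = +0.544278
Attach z-rotation phases: D = e^{-i(1)(3.954)}·(+0.544278)·e^{-i(-1)(1.18)} = -0.507917-0.195597i

Re=-0.5079 Im=-0.1956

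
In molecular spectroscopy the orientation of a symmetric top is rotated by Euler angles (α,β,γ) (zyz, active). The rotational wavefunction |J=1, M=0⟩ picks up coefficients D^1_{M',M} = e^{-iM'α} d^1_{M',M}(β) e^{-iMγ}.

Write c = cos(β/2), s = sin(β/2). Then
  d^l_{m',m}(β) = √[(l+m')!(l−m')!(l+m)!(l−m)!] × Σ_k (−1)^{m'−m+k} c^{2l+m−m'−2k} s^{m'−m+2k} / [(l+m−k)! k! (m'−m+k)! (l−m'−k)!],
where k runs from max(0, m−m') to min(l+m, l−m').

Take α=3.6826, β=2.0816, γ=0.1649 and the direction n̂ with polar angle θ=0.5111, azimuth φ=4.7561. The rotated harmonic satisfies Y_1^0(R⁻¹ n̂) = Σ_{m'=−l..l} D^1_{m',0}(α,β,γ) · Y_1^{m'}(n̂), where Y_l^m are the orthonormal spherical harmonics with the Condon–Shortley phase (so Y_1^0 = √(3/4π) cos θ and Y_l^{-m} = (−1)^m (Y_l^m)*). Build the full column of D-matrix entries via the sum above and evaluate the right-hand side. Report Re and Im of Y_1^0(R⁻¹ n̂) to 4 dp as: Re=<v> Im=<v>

Re=-0.1089 Im=0.0000

Need the full column D^1_{m',0} for m'=−1..1 at α=3.6826, β=2.0816, γ=0.1649.
cos(β/2)=0.505530, sin(β/2)=0.862809
d^1_{-1,0}: single k=1 term ⇒ +0.616846;  D = -0.528754-0.317675i
d^1_{0,0}: k∈[0..1] ⇒ +0.255561 -0.744439 = -0.488878;  D = -0.488878+0.000000i
d^1_{1,0}: single k=0 term ⇒ -0.616846;  D = +0.528754-0.317675i
Y_1^{m'}(θ=0.5111,φ=4.7561) and Σ D·Y over m':
  (-0.5288-0.3177i)·(+0.0074+0.1688i)  (-0.4889+0.0000i)·(+0.4262+0.0000i)  (+0.5288-0.3177i)·(-0.0074+0.1688i)
Y_1^0(R⁻¹ n̂) = -0.108883+0.000000i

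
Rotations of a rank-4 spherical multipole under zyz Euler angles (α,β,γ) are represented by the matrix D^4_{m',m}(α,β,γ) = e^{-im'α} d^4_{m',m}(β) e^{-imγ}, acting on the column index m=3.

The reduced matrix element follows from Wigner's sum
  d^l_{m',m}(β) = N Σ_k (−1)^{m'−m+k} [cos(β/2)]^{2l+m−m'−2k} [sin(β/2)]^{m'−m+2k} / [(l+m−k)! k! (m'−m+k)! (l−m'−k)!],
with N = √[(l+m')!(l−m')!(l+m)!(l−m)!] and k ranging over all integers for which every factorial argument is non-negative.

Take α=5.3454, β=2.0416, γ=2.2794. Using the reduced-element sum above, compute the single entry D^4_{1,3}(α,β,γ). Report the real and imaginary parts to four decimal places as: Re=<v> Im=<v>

Re=-0.3747 Im=-0.1509

Split into d^4_{1,3}(β=2.0416) × two z-phases.
Half-angle: c=0.522684, s=0.852526. N=√(120·6·5040·1)=1904.940944
The bounds max(0,m−m')=2 and min(l+m,l−m')=3 give 2 terms
  k=2: (−1)^0·1904.9409/(240)·0.5227^6·0.8525^2 = +0.117631
  k=3: (−1)^1·1904.9409/(144)·0.5227^4·0.8525^4 = -0.521564
d^4_{1,3}(2.0416) = +0.117631 -0.521564 = -0.403933
Attach z-rotation phases: D = e^{-i(1)(5.3454)}·(-0.403933)·e^{-i(3)(2.2794)} = -0.374702-0.150866i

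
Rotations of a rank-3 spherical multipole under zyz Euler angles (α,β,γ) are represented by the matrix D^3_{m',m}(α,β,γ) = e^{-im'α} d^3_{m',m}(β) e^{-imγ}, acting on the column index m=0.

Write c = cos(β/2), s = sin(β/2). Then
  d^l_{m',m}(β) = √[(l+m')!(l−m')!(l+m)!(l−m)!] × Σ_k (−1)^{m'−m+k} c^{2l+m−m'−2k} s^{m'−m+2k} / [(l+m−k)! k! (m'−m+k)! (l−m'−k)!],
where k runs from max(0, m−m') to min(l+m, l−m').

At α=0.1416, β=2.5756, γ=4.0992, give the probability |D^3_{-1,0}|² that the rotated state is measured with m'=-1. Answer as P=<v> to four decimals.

P=0.3540

D^3_{-1,0}(0.1416,2.5756,4.0992) = e^{-i·-1·0.1416}·d^3_{-1,0}(2.5756)·e^{-i·0·4.0992}. Compute d first:
c=cos(2.5756/2)=0.279234, s=sin(2.5756/2)=0.960223; N=√[2·24·6·6]=41.569219
The bounds max(0,m−m')=1 and min(l+m,l−m')=3 give 3 terms
  k=1: (−1)^0·41.5692/(12)·0.2792^5·0.9602^1 = +0.005647
  k=2: (−1)^1·41.5692/(4)·0.2792^3·0.9602^3 = -0.200324
  k=3: (−1)^2·41.5692/(12)·0.2792^1·0.9602^5 = +0.789623
d^3_{-1,0}(2.5756) = +0.005647 -0.200324 +0.789623 = +0.594945
|D^3_{-1,0}|² = |d^3_{-1,0}(β)|² = (+0.594945)² = 0.353960 (the z-rotation phases have unit modulus)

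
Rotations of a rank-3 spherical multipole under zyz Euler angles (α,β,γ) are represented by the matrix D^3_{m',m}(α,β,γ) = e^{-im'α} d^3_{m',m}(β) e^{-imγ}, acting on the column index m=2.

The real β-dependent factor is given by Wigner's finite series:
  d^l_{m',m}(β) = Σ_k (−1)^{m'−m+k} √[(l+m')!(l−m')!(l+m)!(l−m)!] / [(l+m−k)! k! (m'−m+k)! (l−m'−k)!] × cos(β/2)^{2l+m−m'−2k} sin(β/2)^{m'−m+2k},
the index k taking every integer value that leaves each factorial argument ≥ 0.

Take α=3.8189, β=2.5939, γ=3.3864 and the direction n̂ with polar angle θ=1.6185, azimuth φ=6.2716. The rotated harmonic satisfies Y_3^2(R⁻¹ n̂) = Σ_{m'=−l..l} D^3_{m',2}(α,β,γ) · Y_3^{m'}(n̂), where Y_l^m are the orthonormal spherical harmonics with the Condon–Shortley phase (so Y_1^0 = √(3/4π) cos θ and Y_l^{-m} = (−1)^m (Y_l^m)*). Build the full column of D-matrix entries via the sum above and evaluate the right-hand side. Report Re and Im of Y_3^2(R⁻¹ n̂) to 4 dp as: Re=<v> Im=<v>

Re=-0.1711 Im=-0.2713

Need the full column D^3_{m',2} for m'=−3..3 at α=3.8189, β=2.5939, γ=3.3864.
cos(β/2)=0.270436, sin(β/2)=0.962738
d^3_{-3,2}: single k=5 term ⇒ +0.547874;  D = -0.015606-0.547652i
d^3_{-2,2}: k∈[4..5] ⇒ +0.314147 -0.796248 = -0.482101;  D = -0.312710-0.366925i
d^3_{-1,2}: k∈[3..4] ⇒ +0.111622 -0.707303 = -0.595681;  D = +0.585219+0.111150i
d^3_{0,2}: k∈[2..3] ⇒ +0.027154 -0.344131 = -0.316976;  D = -0.279736+0.149069i
d^3_{1,2}: k∈[1..2] ⇒ +0.004404 -0.111622 = -0.107218;  D = +0.042135-0.098592i
d^3_{2,2}: k∈[0..1] ⇒ +0.000391 -0.024788 = -0.024397;  D = +0.006588+0.023491i
d^3_{3,2}: single k=0 term ⇒ -0.003411;  D = -0.002776-0.001982i
Y_3^{m'}(θ=1.6185,φ=6.2716) and Σ D·Y over m':
  (-0.0156-0.5477i)·(+0.4156+0.0144i)  (-0.3127-0.3669i)·(-0.0486-0.0011i)  (+0.5852+0.1111i)·(-0.3191-0.0037i)  (-0.2797+0.1491i)·(+0.0532+0.0000i)  (+0.0421-0.0986i)·(+0.3191-0.0037i)  (+0.0066+0.0235i)·(-0.0486+0.0011i)  (-0.0028-0.0020i)·(-0.4156+0.0144i)
Y_3^2(R⁻¹ n̂) = -0.171090-0.271289i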